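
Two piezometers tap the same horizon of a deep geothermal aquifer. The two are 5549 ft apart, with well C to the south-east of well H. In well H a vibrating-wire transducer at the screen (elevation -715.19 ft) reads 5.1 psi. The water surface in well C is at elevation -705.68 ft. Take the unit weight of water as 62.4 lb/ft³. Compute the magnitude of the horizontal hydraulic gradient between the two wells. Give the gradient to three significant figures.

Pressure head at well H: ψ = 144·P/γ = 144 × 5.1 / 62.4 = 11.77 ft.
Total head at well H: h = z + ψ = -715.19 + 11.77 = -703.42 ft.
Total head at well C: h = -705.68 ft (water level in the piezometer is the total head).
Head difference: h(well H) − h(well C) = -703.42 − (-705.68) = 2.26 ft.
Hydraulic gradient: i = |Δh| / L = 2.26 / 5549 = 0.000407.

i ≈ 0.000407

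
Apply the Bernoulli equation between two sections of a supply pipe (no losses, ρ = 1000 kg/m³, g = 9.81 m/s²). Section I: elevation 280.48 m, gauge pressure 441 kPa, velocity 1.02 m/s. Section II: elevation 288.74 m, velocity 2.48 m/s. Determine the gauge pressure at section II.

Pressure head at I: ψ₁ = P₁/(ρg) = 441×1000 / (1000 × 9.81) = 44.95 m.
Velocity heads: v₁²/2g = 1.02²/19.62 = 0.053 m; v₂²/2g = 2.48²/19.62 = 0.313 m.
Total head H = z₁ + ψ₁ + v₁²/2g = 280.48 + 44.95 + 0.053 = 325.48 m.
ψ₂ = H − z₂ − v₂²/2g = 325.48 − 288.74 − 0.313 = 36.43 m.
P₂ = ρgψ₂ = 1000 × 9.81 × 36.43 ≈ 357 kPa.

P₂ ≈ 357 kPa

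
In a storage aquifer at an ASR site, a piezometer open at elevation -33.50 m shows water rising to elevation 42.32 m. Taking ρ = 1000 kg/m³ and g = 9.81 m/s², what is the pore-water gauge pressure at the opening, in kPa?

P ≈ 744 kPa

Pressure head ψ = h − z = 42.32 − (-33.50) = 75.82 m.
P = ρgψ = 1000 × 9.81 × 75.82 = 743794 Pa ≈ 744 kPa.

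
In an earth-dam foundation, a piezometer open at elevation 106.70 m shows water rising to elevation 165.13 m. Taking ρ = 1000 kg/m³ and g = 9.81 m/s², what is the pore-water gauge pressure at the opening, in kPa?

Pressure head ψ = h − z = 165.13 − 106.70 = 58.43 m.
P = ρgψ = 1000 × 9.81 × 58.43 = 573198 Pa ≈ 573 kPa.

P ≈ 573 kPa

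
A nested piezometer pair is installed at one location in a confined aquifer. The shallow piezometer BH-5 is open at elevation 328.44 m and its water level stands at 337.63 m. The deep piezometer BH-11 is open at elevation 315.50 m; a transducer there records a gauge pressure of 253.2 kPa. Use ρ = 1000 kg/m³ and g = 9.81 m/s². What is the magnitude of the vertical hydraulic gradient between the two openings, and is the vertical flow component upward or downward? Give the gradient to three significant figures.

Total head at BH-5: h = 337.63 m (water level in the standpipe).
Pressure head at BH-11: ψ = P/(ρg) = 253.2×1000 / (1000 × 9.81) = 25.81 m.
Total head at BH-11: h = z + ψ = 315.50 + 25.81 = 341.31 m.
Δh = h(BH-5) − h(BH-11) = 337.63 − 341.31 = -3.68 m.
Vertical separation Δz = 328.44 − 315.50 = 12.94 m.
|i_v| = |Δh| / Δz = 3.68 / 12.94 = 0.284.
Head is higher in the deep piezometer, so vertical flow is upward (discharge condition).

|i_v| ≈ 0.284; vertical flow is upward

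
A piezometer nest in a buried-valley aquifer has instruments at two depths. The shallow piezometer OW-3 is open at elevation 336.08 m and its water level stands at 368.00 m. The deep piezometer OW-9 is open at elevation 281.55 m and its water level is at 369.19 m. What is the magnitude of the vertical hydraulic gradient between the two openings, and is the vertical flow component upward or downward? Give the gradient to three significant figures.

Total head at OW-3: h = 368.00 m (water level in the standpipe).
Total head at OW-9: h = 369.19 m.
Δh = h(OW-3) − h(OW-9) = 368.00 − 369.19 = -1.19 m.
Vertical separation Δz = 336.08 − 281.55 = 54.53 m.
|i_v| = |Δh| / Δz = 1.19 / 54.53 = 0.0218.
Head is higher in the deep piezometer, so vertical flow is upward (discharge condition).

|i_v| ≈ 0.0218; vertical flow is upward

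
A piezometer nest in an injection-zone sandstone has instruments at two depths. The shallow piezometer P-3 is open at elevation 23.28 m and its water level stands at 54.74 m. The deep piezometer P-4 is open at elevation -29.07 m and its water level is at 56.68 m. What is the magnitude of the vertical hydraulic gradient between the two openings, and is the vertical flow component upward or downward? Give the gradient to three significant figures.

|i_v| ≈ 0.0371; vertical flow is upward

Total head at P-3: h = 54.74 m (water level in the standpipe).
Total head at P-4: h = 56.68 m.
Δh = h(P-3) − h(P-4) = 54.74 − 56.68 = -1.94 m.
Vertical separation Δz = 23.28 − (-29.07) = 52.35 m.
|i_v| = |Δh| / Δz = 1.94 / 52.35 = 0.0371.
Head is higher in the deep piezometer, so vertical flow is upward (discharge condition).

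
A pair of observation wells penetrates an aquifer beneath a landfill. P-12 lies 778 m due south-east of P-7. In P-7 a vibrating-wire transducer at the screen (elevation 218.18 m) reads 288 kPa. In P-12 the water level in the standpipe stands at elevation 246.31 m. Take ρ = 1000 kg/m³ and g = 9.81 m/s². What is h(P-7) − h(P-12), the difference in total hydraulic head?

Δh ≈ 1.23 m

Pressure head at P-7: ψ = P/(ρg) = 288×1000 / (1000 × 9.81) = 29.36 m.
Total head at P-7: h = z + ψ = 218.18 + 29.36 = 247.54 m.
Total head at P-12: h = 246.31 m (water level in the piezometer is the total head).
Head difference: h(P-7) − h(P-12) = 247.54 − 246.31 = 1.23 m.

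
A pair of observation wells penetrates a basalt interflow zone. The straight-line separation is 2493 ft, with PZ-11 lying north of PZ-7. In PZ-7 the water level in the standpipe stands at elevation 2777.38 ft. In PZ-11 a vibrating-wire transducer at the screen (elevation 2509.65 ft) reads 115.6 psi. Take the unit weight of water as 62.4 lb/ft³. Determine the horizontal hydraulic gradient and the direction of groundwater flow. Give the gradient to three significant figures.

i ≈ 0.000385; groundwater flows toward the north

Total head at PZ-7: h = 2777.38 ft (water level in the piezometer is the total head).
Pressure head at PZ-11: ψ = 144·P/γ = 144 × 115.6 / 62.4 = 266.77 ft.
Total head at PZ-11: h = z + ψ = 2509.65 + 266.77 = 2776.42 ft.
Head difference: h(PZ-7) − h(PZ-11) = 2777.38 − 2776.42 = 0.96 ft.
Hydraulic gradient: i = |Δh| / L = 0.96 / 2493 = 0.000385.
Flow is from higher to lower head: from PZ-7 toward PZ-11, i.e. toward the north.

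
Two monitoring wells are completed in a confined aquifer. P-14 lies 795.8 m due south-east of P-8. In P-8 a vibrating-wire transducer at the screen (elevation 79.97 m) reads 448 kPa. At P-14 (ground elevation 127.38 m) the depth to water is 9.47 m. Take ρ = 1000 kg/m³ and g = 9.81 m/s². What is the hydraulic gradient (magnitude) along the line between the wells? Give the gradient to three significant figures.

Pressure head at P-8: ψ = P/(ρg) = 448×1000 / (1000 × 9.81) = 45.67 m.
Total head at P-8: h = z + ψ = 79.97 + 45.67 = 125.64 m.
Total head at P-14: h = 127.38 − 9.47 = 117.91 m.
Head difference: h(P-8) − h(P-14) = 125.64 − 117.91 = 7.73 m.
Hydraulic gradient: i = |Δh| / L = 7.73 / 795.8 = 0.00971.

i ≈ 0.00971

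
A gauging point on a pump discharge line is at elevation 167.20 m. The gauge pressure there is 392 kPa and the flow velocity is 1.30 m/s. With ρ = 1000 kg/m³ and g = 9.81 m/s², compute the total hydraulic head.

Pressure head ψ = P/(ρg) = 392×1000 / (1000 × 9.81) = 39.96 m.
Velocity head = v²/(2g) = 1.30² / (2 × 9.81) = 0.086 m.
h = z + ψ + v²/(2g) = 167.20 + 39.96 + 0.086 = 207.25 m.

h ≈ 207.25 m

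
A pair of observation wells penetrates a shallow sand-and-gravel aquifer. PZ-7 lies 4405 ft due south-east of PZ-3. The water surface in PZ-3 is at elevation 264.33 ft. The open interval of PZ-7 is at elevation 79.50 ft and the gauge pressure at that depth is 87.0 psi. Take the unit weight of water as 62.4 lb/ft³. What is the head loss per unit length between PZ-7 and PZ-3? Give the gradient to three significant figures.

Total head at PZ-3: h = 264.33 ft (water level in the piezometer is the total head).
Pressure head at PZ-7: ψ = 144·P/γ = 144 × 87.0 / 62.4 = 200.77 ft.
Total head at PZ-7: h = z + ψ = 79.50 + 200.77 = 280.27 ft.
Head difference: h(PZ-3) − h(PZ-7) = 264.33 − 280.27 = -15.94 ft.
Hydraulic gradient: i = |Δh| / L = 15.94 / 4405 = 0.00362.

i ≈ 0.00362 ft/ft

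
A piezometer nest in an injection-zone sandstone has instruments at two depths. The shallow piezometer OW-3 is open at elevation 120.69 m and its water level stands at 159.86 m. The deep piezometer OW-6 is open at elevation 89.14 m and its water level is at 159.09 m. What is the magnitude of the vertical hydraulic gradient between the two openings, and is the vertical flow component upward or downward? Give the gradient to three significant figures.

Total head at OW-3: h = 159.86 m (water level in the standpipe).
Total head at OW-6: h = 159.09 m.
Δh = h(OW-3) − h(OW-6) = 159.86 − 159.09 = 0.77 m.
Vertical separation Δz = 120.69 − 89.14 = 31.55 m.
|i_v| = |Δh| / Δz = 0.77 / 31.55 = 0.0244.
Head is higher in the shallow piezometer, so vertical flow is downward (recharge condition).

|i_v| ≈ 0.0244; vertical flow is downward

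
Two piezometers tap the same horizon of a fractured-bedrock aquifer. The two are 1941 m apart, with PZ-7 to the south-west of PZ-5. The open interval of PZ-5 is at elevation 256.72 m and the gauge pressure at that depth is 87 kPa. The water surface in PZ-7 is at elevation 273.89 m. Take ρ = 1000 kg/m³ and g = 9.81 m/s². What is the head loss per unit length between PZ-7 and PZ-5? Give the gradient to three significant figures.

i ≈ 0.00428 m/m

Pressure head at PZ-5: ψ = P/(ρg) = 87×1000 / (1000 × 9.81) = 8.87 m.
Total head at PZ-5: h = z + ψ = 256.72 + 8.87 = 265.59 m.
Total head at PZ-7: h = 273.89 m (water level in the piezometer is the total head).
Head difference: h(PZ-5) − h(PZ-7) = 265.59 − 273.89 = -8.30 m.
Hydraulic gradient: i = |Δh| / L = 8.30 / 1941 = 0.00428.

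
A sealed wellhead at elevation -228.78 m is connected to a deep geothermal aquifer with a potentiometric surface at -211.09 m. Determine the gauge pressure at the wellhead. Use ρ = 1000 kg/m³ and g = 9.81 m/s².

Head above the cap: Δh = -211.09 − (-228.78) = 17.69 m.
P = ρgΔh = 1000 × 9.81 × 17.69 = 173539 Pa ≈ 174 kPa.

P ≈ 174 kPa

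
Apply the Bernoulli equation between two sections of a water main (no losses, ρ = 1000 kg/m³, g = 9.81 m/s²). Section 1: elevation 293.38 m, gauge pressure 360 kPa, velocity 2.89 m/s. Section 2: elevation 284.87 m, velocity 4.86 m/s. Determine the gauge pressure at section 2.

Pressure head at 1: ψ₁ = P₁/(ρg) = 360×1000 / (1000 × 9.81) = 36.70 m.
Velocity heads: v₁²/2g = 2.89²/19.62 = 0.426 m; v₂²/2g = 4.86²/19.62 = 1.204 m.
Total head H = z₁ + ψ₁ + v₁²/2g = 293.38 + 36.70 + 0.426 = 330.51 m.
ψ₂ = H − z₂ − v₂²/2g = 330.51 − 284.87 − 1.204 = 44.44 m.
P₂ = ρgψ₂ = 1000 × 9.81 × 44.44 ≈ 436 kPa.

P₂ ≈ 436 kPa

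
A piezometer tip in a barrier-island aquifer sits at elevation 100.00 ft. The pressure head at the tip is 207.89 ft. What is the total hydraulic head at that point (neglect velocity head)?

h ≈ 307.89 ft

h = z + ψ = 100.00 + 207.89 = 307.89 ft.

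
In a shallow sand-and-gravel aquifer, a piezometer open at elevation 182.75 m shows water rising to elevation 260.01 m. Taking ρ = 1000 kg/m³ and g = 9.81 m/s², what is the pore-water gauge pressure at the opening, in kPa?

Pressure head ψ = h − z = 260.01 − 182.75 = 77.26 m.
P = ρgψ = 1000 × 9.81 × 77.26 = 757921 Pa ≈ 758 kPa.

P ≈ 758 kPa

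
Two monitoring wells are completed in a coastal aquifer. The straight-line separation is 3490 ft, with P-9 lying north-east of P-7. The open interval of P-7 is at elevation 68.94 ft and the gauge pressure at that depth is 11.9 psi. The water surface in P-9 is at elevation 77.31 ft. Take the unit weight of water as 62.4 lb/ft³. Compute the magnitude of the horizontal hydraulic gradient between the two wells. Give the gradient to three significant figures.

Pressure head at P-7: ψ = 144·P/γ = 144 × 11.9 / 62.4 = 27.46 ft.
Total head at P-7: h = z + ψ = 68.94 + 27.46 = 96.40 ft.
Total head at P-9: h = 77.31 ft (water level in the piezometer is the total head).
Head difference: h(P-7) − h(P-9) = 96.40 − 77.31 = 19.09 ft.
Hydraulic gradient: i = |Δh| / L = 19.09 / 3490 = 0.00547.

i ≈ 0.00547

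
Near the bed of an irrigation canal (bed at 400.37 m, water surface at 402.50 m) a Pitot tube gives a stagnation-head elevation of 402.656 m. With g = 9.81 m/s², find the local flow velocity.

v ≈ 1.75 m/s

Near the bed, under hydrostatic conditions, the piezometric head (z + ψ) equals the free-surface elevation, 402.50 m.
Velocity head = total − piezometric = 402.656 − 402.50 = 0.156 m.
v = √(2g·h_v) = √(2 × 9.81 × 0.156) = 1.75 m/s.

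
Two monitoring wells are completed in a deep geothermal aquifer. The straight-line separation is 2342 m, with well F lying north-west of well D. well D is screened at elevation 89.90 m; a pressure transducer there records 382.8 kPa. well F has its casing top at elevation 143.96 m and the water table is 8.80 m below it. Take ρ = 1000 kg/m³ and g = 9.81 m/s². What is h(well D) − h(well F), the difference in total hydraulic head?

Δh ≈ -6.24 m

Pressure head at well D: ψ = P/(ρg) = 382.8×1000 / (1000 × 9.81) = 39.02 m.
Total head at well D: h = z + ψ = 89.90 + 39.02 = 128.92 m.
Total head at well F: h = 143.96 − 8.80 = 135.16 m.
Head difference: h(well D) − h(well F) = 128.92 − 135.16 = -6.24 m.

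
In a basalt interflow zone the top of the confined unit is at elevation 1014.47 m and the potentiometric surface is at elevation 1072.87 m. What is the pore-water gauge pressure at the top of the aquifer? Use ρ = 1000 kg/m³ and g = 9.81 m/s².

Pressure head at the aquifer top: ψ = h − z = 1072.87 − 1014.47 = 58.40 m.
P = ρgψ = 1000 × 9.81 × 58.40 = 572904 Pa ≈ 573 kPa.

P ≈ 573 kPa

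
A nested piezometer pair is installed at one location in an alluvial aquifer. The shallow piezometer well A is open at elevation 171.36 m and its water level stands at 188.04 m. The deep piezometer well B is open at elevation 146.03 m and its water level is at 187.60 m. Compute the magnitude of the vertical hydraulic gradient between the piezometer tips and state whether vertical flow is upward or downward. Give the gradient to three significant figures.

|i_v| ≈ 0.0174; vertical flow is downward

Total head at well A: h = 188.04 m (water level in the standpipe).
Total head at well B: h = 187.60 m.
Δh = h(well A) − h(well B) = 188.04 − 187.60 = 0.44 m.
Vertical separation Δz = 171.36 − 146.03 = 25.33 m.
|i_v| = |Δh| / Δz = 0.44 / 25.33 = 0.0174.
Head is higher in the shallow piezometer, so vertical flow is downward (recharge condition).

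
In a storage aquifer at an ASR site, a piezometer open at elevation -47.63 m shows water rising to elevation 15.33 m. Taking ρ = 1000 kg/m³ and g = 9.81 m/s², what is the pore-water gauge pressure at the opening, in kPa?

Pressure head ψ = h − z = 15.33 − (-47.63) = 62.96 m.
P = ρgψ = 1000 × 9.81 × 62.96 = 617638 Pa ≈ 618 kPa.

P ≈ 618 kPa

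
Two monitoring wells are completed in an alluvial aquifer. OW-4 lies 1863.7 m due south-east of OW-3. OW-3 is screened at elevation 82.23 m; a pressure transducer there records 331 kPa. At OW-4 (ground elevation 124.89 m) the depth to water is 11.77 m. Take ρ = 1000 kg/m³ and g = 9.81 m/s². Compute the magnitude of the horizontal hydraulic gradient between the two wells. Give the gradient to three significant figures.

Pressure head at OW-3: ψ = P/(ρg) = 331×1000 / (1000 × 9.81) = 33.74 m.
Total head at OW-3: h = z + ψ = 82.23 + 33.74 = 115.97 m.
Total head at OW-4: h = 124.89 − 11.77 = 113.12 m.
Head difference: h(OW-3) − h(OW-4) = 115.97 − 113.12 = 2.85 m.
Hydraulic gradient: i = |Δh| / L = 2.85 / 1863.7 = 0.00153.

i ≈ 0.00153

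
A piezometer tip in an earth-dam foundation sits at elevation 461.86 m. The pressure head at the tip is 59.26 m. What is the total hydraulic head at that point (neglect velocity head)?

h = z + ψ = 461.86 + 59.26 = 521.12 m.

h ≈ 521.12 m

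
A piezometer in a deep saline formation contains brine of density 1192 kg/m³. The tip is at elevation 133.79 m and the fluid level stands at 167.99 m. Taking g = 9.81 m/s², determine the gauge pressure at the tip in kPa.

P ≈ 400 kPa

Pressure head ψ = h − z = 167.99 − 133.79 = 34.20 m.
P = ρgψ = 1192 × 9.81 × 34.20 = 399918 Pa ≈ 400 kPa.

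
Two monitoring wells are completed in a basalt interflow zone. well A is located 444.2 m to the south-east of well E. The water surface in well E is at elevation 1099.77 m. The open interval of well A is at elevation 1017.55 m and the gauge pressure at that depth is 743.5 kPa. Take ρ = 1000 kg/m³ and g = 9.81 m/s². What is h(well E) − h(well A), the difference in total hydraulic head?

Δh ≈ 6.43 m

Total head at well E: h = 1099.77 m (water level in the piezometer is the total head).
Pressure head at well A: ψ = P/(ρg) = 743.5×1000 / (1000 × 9.81) = 75.79 m.
Total head at well A: h = z + ψ = 1017.55 + 75.79 = 1093.34 m.
Head difference: h(well E) − h(well A) = 1099.77 − 1093.34 = 6.43 m.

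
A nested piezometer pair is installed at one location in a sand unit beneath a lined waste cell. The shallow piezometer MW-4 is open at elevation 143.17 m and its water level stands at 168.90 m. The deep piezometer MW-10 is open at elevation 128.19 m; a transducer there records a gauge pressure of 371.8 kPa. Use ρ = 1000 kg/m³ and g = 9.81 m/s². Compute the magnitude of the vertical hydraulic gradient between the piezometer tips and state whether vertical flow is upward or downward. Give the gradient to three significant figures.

Total head at MW-4: h = 168.90 m (water level in the standpipe).
Pressure head at MW-10: ψ = P/(ρg) = 371.8×1000 / (1000 × 9.81) = 37.90 m.
Total head at MW-10: h = z + ψ = 128.19 + 37.90 = 166.09 m.
Δh = h(MW-4) − h(MW-10) = 168.90 − 166.09 = 2.81 m.
Vertical separation Δz = 143.17 − 128.19 = 14.98 m.
|i_v| = |Δh| / Δz = 2.81 / 14.98 = 0.188.
Head is higher in the shallow piezometer, so vertical flow is downward (recharge condition).

|i_v| ≈ 0.188; vertical flow is downward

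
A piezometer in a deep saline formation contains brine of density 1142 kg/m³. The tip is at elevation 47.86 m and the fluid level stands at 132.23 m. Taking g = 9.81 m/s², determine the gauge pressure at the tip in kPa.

Pressure head ψ = h − z = 132.23 − 47.86 = 84.37 m.
P = ρgψ = 1142 × 9.81 × 84.37 = 945199 Pa ≈ 945 kPa.

P ≈ 945 kPa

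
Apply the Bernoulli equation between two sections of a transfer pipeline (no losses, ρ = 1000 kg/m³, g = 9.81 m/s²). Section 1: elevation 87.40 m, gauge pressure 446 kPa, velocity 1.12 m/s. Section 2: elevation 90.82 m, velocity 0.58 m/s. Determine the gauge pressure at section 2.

P₂ ≈ 413 kPa

Pressure head at 1: ψ₁ = P₁/(ρg) = 446×1000 / (1000 × 9.81) = 45.46 m.
Velocity heads: v₁²/2g = 1.12²/19.62 = 0.064 m; v₂²/2g = 0.58²/19.62 = 0.017 m.
Total head H = z₁ + ψ₁ + v₁²/2g = 87.40 + 45.46 + 0.064 = 132.92 m.
ψ₂ = H − z₂ − v₂²/2g = 132.92 − 90.82 − 0.017 = 42.08 m.
P₂ = ρgψ₂ = 1000 × 9.81 × 42.08 ≈ 413 kPa.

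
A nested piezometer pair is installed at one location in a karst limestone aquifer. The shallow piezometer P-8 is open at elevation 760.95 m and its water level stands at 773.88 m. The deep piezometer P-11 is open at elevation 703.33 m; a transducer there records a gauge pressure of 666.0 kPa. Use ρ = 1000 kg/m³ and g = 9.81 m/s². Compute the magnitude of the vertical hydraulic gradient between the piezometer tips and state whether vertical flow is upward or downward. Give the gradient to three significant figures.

Total head at P-8: h = 773.88 m (water level in the standpipe).
Pressure head at P-11: ψ = P/(ρg) = 666.0×1000 / (1000 × 9.81) = 67.89 m.
Total head at P-11: h = z + ψ = 703.33 + 67.89 = 771.22 m.
Δh = h(P-8) − h(P-11) = 773.88 − 771.22 = 2.66 m.
Vertical separation Δz = 760.95 − 703.33 = 57.62 m.
|i_v| = |Δh| / Δz = 2.66 / 57.62 = 0.0462.
Head is higher in the shallow piezometer, so vertical flow is downward (recharge condition).

|i_v| ≈ 0.0462; vertical flow is downward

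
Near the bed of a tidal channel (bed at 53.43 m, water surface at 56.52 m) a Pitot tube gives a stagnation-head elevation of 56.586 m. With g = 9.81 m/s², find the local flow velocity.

v ≈ 1.14 m/s

Near the bed, under hydrostatic conditions, the piezometric head (z + ψ) equals the free-surface elevation, 56.52 m.
Velocity head = total − piezometric = 56.586 − 56.52 = 0.066 m.
v = √(2g·h_v) = √(2 × 9.81 × 0.066) = 1.14 m/s.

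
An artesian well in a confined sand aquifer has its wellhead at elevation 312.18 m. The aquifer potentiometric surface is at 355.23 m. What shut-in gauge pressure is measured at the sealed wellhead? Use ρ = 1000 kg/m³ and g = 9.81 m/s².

Head above the cap: Δh = 355.23 − 312.18 = 43.05 m.
P = ρgΔh = 1000 × 9.81 × 43.05 = 422320 Pa ≈ 422 kPa.

P ≈ 422 kPa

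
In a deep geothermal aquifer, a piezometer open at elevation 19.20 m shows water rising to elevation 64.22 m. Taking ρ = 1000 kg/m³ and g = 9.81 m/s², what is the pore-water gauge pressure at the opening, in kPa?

Pressure head ψ = h − z = 64.22 − 19.20 = 45.02 m.
P = ρgψ = 1000 × 9.81 × 45.02 = 441646 Pa ≈ 442 kPa.

P ≈ 442 kPa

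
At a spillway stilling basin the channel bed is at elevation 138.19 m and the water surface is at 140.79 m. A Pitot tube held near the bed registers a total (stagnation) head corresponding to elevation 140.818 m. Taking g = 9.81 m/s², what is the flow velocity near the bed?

v ≈ 0.741 m/s

Near the bed, under hydrostatic conditions, the piezometric head (z + ψ) equals the free-surface elevation, 140.79 m.
Velocity head = total − piezometric = 140.818 − 140.79 = 0.028 m.
v = √(2g·h_v) = √(2 × 9.81 × 0.028) = 0.741 m/s.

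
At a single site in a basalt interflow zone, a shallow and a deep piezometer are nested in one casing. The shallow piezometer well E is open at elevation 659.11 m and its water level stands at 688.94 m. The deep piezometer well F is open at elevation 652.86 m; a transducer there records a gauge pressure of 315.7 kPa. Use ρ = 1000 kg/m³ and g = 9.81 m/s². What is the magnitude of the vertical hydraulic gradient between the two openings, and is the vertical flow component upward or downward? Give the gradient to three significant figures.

Total head at well E: h = 688.94 m (water level in the standpipe).
Pressure head at well F: ψ = P/(ρg) = 315.7×1000 / (1000 × 9.81) = 32.18 m.
Total head at well F: h = z + ψ = 652.86 + 32.18 = 685.04 m.
Δh = h(well E) − h(well F) = 688.94 − 685.04 = 3.90 m.
Vertical separation Δz = 659.11 − 652.86 = 6.25 m.
|i_v| = |Δh| / Δz = 3.90 / 6.25 = 0.624.
Head is higher in the shallow piezometer, so vertical flow is downward (recharge condition).

|i_v| ≈ 0.624; vertical flow is downward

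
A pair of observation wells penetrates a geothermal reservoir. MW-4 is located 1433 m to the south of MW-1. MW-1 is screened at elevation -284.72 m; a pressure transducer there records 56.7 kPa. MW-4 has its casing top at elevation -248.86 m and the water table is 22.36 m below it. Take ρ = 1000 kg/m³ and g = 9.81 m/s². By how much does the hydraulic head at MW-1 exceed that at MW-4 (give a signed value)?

Δh ≈ -7.72 m

Pressure head at MW-1: ψ = P/(ρg) = 56.7×1000 / (1000 × 9.81) = 5.78 m.
Total head at MW-1: h = z + ψ = -284.72 + 5.78 = -278.94 m.
Total head at MW-4: h = -248.86 − 22.36 = -271.22 m.
Head difference: h(MW-1) − h(MW-4) = -278.94 − (-271.22) = -7.72 m.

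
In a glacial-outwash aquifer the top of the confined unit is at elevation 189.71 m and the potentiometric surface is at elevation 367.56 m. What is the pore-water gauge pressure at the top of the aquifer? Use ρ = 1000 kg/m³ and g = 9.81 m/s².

P ≈ 1740 kPa

Pressure head at the aquifer top: ψ = h − z = 367.56 − 189.71 = 177.85 m.
P = ρgψ = 1000 × 9.81 × 177.85 = 1744708 Pa ≈ 1740 kPa.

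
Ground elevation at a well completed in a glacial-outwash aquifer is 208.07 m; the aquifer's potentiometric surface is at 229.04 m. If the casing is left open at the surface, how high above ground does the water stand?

≈ 20.97 m above ground

Water rises to the potentiometric surface, so the rise above ground = 229.04 − 208.07 = 20.97 m.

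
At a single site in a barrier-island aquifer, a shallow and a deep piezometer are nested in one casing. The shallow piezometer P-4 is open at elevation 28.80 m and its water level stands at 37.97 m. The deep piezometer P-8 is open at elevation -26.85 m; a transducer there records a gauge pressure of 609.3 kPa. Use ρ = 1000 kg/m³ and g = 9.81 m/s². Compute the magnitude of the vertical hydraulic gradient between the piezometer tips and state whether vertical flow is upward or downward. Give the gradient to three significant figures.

Total head at P-4: h = 37.97 m (water level in the standpipe).
Pressure head at P-8: ψ = P/(ρg) = 609.3×1000 / (1000 × 9.81) = 62.11 m.
Total head at P-8: h = z + ψ = -26.85 + 62.11 = 35.26 m.
Δh = h(P-4) − h(P-8) = 37.97 − 35.26 = 2.71 m.
Vertical separation Δz = 28.80 − (-26.85) = 55.65 m.
|i_v| = |Δh| / Δz = 2.71 / 55.65 = 0.0487.
Head is higher in the shallow piezometer, so vertical flow is downward (recharge condition).

|i_v| ≈ 0.0487; vertical flow is downward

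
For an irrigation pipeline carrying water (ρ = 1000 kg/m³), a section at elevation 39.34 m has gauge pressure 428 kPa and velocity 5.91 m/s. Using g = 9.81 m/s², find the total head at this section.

h ≈ 84.75 m

Pressure head ψ = P/(ρg) = 428×1000 / (1000 × 9.81) = 43.63 m.
Velocity head = v²/(2g) = 5.91² / (2 × 9.81) = 1.780 m.
h = z + ψ + v²/(2g) = 39.34 + 43.63 + 1.780 = 84.75 m.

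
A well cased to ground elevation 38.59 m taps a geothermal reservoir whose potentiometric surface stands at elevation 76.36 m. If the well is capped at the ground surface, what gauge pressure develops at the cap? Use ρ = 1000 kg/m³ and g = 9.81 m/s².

Head above the cap: Δh = 76.36 − 38.59 = 37.77 m.
P = ρgΔh = 1000 × 9.81 × 37.77 = 370524 Pa ≈ 371 kPa.

P ≈ 371 kPa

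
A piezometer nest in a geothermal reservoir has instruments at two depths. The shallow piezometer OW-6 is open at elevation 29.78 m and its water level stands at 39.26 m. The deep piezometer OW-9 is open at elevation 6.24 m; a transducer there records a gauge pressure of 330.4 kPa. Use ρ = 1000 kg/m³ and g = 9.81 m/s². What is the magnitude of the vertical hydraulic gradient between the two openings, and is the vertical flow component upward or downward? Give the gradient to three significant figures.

Total head at OW-6: h = 39.26 m (water level in the standpipe).
Pressure head at OW-9: ψ = P/(ρg) = 330.4×1000 / (1000 × 9.81) = 33.68 m.
Total head at OW-9: h = z + ψ = 6.24 + 33.68 = 39.92 m.
Δh = h(OW-6) − h(OW-9) = 39.26 − 39.92 = -0.66 m.
Vertical separation Δz = 29.78 − 6.24 = 23.54 m.
|i_v| = |Δh| / Δz = 0.66 / 23.54 = 0.0280.
Head is higher in the deep piezometer, so vertical flow is upward (discharge condition).

|i_v| ≈ 0.0280; vertical flow is upward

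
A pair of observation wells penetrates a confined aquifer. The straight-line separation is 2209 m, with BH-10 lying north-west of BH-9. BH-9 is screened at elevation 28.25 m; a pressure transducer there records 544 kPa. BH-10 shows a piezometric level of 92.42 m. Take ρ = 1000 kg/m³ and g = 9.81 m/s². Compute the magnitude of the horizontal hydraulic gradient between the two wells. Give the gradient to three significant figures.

i ≈ 0.00395

Pressure head at BH-9: ψ = P/(ρg) = 544×1000 / (1000 × 9.81) = 55.45 m.
Total head at BH-9: h = z + ψ = 28.25 + 55.45 = 83.70 m.
Total head at BH-10: h = 92.42 m (water level in the piezometer is the total head).
Head difference: h(BH-9) − h(BH-10) = 83.70 − 92.42 = -8.72 m.
Hydraulic gradient: i = |Δh| / L = 8.72 / 2209 = 0.00395.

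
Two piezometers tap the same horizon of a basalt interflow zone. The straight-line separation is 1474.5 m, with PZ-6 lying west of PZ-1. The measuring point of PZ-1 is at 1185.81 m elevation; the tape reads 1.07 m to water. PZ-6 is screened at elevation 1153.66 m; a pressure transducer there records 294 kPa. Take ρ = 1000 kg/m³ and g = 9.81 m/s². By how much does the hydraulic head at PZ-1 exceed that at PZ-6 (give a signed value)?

Δh ≈ 1.11 m

Total head at PZ-1: h = 1185.81 − 1.07 = 1184.74 m.
Pressure head at PZ-6: ψ = P/(ρg) = 294×1000 / (1000 × 9.81) = 29.97 m.
Total head at PZ-6: h = z + ψ = 1153.66 + 29.97 = 1183.63 m.
Head difference: h(PZ-1) − h(PZ-6) = 1184.74 − 1183.63 = 1.11 m.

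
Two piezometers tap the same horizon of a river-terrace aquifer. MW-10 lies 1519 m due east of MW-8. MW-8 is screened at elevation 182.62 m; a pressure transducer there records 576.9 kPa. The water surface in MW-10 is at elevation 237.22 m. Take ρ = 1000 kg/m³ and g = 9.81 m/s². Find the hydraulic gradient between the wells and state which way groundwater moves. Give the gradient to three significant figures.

Pressure head at MW-8: ψ = P/(ρg) = 576.9×1000 / (1000 × 9.81) = 58.81 m.
Total head at MW-8: h = z + ψ = 182.62 + 58.81 = 241.43 m.
Total head at MW-10: h = 237.22 m (water level in the piezometer is the total head).
Head difference: h(MW-8) − h(MW-10) = 241.43 − 237.22 = 4.21 m.
Hydraulic gradient: i = |Δh| / L = 4.21 / 1519 = 0.00277.
Flow is from higher to lower head: from MW-8 toward MW-10, i.e. toward the east.

i ≈ 0.00277; groundwater flows toward the east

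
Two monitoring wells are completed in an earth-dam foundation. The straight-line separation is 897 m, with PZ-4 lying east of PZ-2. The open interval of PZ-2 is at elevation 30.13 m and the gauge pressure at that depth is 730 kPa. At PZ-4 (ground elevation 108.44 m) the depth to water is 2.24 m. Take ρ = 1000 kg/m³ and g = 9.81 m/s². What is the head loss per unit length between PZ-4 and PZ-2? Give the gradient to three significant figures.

Pressure head at PZ-2: ψ = P/(ρg) = 730×1000 / (1000 × 9.81) = 74.41 m.
Total head at PZ-2: h = z + ψ = 30.13 + 74.41 = 104.54 m.
Total head at PZ-4: h = 108.44 − 2.24 = 106.20 m.
Head difference: h(PZ-2) − h(PZ-4) = 104.54 − 106.20 = -1.66 m.
Hydraulic gradient: i = |Δh| / L = 1.66 / 897 = 0.00185.

i ≈ 0.00185 m/m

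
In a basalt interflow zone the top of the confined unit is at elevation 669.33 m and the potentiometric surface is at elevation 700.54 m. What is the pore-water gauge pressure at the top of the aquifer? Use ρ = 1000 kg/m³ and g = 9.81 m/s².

Pressure head at the aquifer top: ψ = h − z = 700.54 − 669.33 = 31.21 m.
P = ρgψ = 1000 × 9.81 × 31.21 = 306170 Pa ≈ 306 kPa.

P ≈ 306 kPa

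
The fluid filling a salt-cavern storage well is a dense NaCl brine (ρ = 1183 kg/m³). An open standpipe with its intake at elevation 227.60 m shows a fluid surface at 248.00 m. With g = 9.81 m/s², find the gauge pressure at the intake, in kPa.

Pressure head ψ = h − z = 248.00 − 227.60 = 20.40 m.
P = ρgψ = 1183 × 9.81 × 20.40 = 236747 Pa ≈ 237 kPa.

P ≈ 237 kPa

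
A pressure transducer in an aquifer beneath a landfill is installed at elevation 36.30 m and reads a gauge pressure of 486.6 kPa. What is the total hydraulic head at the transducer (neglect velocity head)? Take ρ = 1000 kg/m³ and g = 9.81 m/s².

ψ = P/(ρg) = 486.6×1000 / (1000 × 9.81) = 49.60 m.
h = z + ψ = 36.30 + 49.60 = 85.90 m.

h ≈ 85.90 m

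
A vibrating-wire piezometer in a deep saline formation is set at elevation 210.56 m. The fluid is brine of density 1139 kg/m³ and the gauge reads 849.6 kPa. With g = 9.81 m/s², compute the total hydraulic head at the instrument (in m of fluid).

ψ = P/(ρg) = 849.6×1000 / (1139 × 9.81) = 76.04 m.
h = z + ψ = 210.56 + 76.04 = 286.60 m.

h ≈ 286.60 m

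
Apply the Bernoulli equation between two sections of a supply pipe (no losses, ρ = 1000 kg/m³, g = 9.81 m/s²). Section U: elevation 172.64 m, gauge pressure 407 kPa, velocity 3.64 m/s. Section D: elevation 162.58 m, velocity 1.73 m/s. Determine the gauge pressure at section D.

P₂ ≈ 511 kPa

Pressure head at U: ψ₁ = P₁/(ρg) = 407×1000 / (1000 × 9.81) = 41.49 m.
Velocity heads: v₁²/2g = 3.64²/19.62 = 0.675 m; v₂²/2g = 1.73²/19.62 = 0.153 m.
Total head H = z₁ + ψ₁ + v₁²/2g = 172.64 + 41.49 + 0.675 = 214.81 m.
ψ₂ = H − z₂ − v₂²/2g = 214.81 − 162.58 − 0.153 = 52.08 m.
P₂ = ρgψ₂ = 1000 × 9.81 × 52.08 ≈ 511 kPa.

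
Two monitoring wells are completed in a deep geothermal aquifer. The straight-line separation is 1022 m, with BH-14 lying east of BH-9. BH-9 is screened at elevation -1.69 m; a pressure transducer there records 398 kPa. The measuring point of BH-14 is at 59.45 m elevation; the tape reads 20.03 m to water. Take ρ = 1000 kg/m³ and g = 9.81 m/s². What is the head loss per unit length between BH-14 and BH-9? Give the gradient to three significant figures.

Pressure head at BH-9: ψ = P/(ρg) = 398×1000 / (1000 × 9.81) = 40.57 m.
Total head at BH-9: h = z + ψ = -1.69 + 40.57 = 38.88 m.
Total head at BH-14: h = 59.45 − 20.03 = 39.42 m.
Head difference: h(BH-9) − h(BH-14) = 38.88 − 39.42 = -0.54 m.
Hydraulic gradient: i = |Δh| / L = 0.54 / 1022 = 0.000528.

i ≈ 0.000528 m/m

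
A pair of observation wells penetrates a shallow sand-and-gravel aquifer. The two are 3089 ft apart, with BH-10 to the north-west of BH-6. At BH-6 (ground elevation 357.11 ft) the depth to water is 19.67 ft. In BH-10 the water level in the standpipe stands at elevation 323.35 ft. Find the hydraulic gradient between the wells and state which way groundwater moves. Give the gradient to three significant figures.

i ≈ 0.00456; groundwater flows toward the north-west

Total head at BH-6: h = 357.11 − 19.67 = 337.44 ft.
Total head at BH-10: h = 323.35 ft (water level in the piezometer is the total head).
Head difference: h(BH-6) − h(BH-10) = 337.44 − 323.35 = 14.09 ft.
Hydraulic gradient: i = |Δh| / L = 14.09 / 3089 = 0.00456.
Flow is from higher to lower head: from BH-6 toward BH-10, i.e. toward the north-west.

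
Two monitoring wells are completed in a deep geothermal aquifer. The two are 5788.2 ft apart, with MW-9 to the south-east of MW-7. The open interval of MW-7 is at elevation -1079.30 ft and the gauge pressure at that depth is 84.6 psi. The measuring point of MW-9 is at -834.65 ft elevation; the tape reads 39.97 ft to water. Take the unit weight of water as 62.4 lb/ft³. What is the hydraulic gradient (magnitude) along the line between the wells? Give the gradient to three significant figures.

i ≈ 0.00163

Pressure head at MW-7: ψ = 144·P/γ = 144 × 84.6 / 62.4 = 195.23 ft.
Total head at MW-7: h = z + ψ = -1079.30 + 195.23 = -884.07 ft.
Total head at MW-9: h = -834.65 − 39.97 = -874.62 ft.
Head difference: h(MW-7) − h(MW-9) = -884.07 − (-874.62) = -9.45 ft.
Hydraulic gradient: i = |Δh| / L = 9.45 / 5788.2 = 0.00163.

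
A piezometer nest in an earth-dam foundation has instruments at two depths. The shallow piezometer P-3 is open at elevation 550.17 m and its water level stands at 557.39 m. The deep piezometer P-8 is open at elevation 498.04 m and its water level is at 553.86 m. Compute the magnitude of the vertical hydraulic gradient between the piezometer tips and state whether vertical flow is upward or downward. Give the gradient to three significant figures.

|i_v| ≈ 0.0677; vertical flow is downward

Total head at P-3: h = 557.39 m (water level in the standpipe).
Total head at P-8: h = 553.86 m.
Δh = h(P-3) − h(P-8) = 557.39 − 553.86 = 3.53 m.
Vertical separation Δz = 550.17 − 498.04 = 52.13 m.
|i_v| = |Δh| / Δz = 3.53 / 52.13 = 0.0677.
Head is higher in the shallow piezometer, so vertical flow is downward (recharge condition).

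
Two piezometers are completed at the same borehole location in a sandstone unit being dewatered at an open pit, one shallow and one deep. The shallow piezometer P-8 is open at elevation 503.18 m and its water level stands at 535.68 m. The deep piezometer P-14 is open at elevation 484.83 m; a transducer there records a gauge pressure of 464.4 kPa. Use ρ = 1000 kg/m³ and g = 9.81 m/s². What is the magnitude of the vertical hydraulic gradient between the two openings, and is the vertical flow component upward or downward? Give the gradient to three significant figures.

Total head at P-8: h = 535.68 m (water level in the standpipe).
Pressure head at P-14: ψ = P/(ρg) = 464.4×1000 / (1000 × 9.81) = 47.34 m.
Total head at P-14: h = z + ψ = 484.83 + 47.34 = 532.17 m.
Δh = h(P-8) − h(P-14) = 535.68 − 532.17 = 3.51 m.
Vertical separation Δz = 503.18 − 484.83 = 18.35 m.
|i_v| = |Δh| / Δz = 3.51 / 18.35 = 0.191.
Head is higher in the shallow piezometer, so vertical flow is downward (recharge condition).

|i_v| ≈ 0.191; vertical flow is downward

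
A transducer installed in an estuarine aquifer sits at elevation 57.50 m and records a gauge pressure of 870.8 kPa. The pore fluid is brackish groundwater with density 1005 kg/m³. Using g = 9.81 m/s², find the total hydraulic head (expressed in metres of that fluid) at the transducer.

ψ = P/(ρg) = 870.8×1000 / (1005 × 9.81) = 88.32 m.
h = z + ψ = 57.50 + 88.32 = 145.82 m.

h ≈ 145.82 m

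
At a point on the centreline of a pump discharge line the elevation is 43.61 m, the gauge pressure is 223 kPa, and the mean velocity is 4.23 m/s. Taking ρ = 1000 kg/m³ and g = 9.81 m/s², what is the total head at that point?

Pressure head ψ = P/(ρg) = 223×1000 / (1000 × 9.81) = 22.73 m.
Velocity head = v²/(2g) = 4.23² / (2 × 9.81) = 0.912 m.
h = z + ψ + v²/(2g) = 43.61 + 22.73 + 0.912 = 67.25 m.

h ≈ 67.25 m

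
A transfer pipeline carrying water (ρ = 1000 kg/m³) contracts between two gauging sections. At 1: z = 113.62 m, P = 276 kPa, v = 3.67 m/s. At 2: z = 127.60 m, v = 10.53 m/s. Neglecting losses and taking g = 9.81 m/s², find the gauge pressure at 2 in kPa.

P₂ ≈ 90.2 kPa

Pressure head at 1: ψ₁ = P₁/(ρg) = 276×1000 / (1000 × 9.81) = 28.13 m.
Velocity heads: v₁²/2g = 3.67²/19.62 = 0.686 m; v₂²/2g = 10.53²/19.62 = 5.651 m.
Total head H = z₁ + ψ₁ + v₁²/2g = 113.62 + 28.13 + 0.686 = 142.44 m.
ψ₂ = H − z₂ − v₂²/2g = 142.44 − 127.60 − 5.651 = 9.19 m.
P₂ = ρgψ₂ = 1000 × 9.81 × 9.19 ≈ 90.2 kPa.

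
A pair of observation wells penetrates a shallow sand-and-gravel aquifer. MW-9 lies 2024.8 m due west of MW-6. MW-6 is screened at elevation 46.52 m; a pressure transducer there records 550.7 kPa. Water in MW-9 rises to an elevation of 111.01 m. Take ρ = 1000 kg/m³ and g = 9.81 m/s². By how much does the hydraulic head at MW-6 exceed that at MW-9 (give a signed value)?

Δh ≈ -8.35 m

Pressure head at MW-6: ψ = P/(ρg) = 550.7×1000 / (1000 × 9.81) = 56.14 m.
Total head at MW-6: h = z + ψ = 46.52 + 56.14 = 102.66 m.
Total head at MW-9: h = 111.01 m (water level in the piezometer is the total head).
Head difference: h(MW-6) − h(MW-9) = 102.66 − 111.01 = -8.35 m.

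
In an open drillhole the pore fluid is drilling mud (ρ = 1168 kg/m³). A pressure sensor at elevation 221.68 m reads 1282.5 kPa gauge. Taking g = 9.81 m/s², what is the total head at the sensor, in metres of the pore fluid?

h ≈ 333.61 m

ψ = P/(ρg) = 1282.5×1000 / (1168 × 9.81) = 111.93 m.
h = z + ψ = 221.68 + 111.93 = 333.61 m.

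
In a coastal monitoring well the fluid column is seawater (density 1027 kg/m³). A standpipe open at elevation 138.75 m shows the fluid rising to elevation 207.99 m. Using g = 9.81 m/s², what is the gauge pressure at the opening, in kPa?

Pressure head ψ = h − z = 207.99 − 138.75 = 69.24 m.
P = ρgψ = 1027 × 9.81 × 69.24 = 697584 Pa ≈ 698 kPa.

P ≈ 698 kPa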